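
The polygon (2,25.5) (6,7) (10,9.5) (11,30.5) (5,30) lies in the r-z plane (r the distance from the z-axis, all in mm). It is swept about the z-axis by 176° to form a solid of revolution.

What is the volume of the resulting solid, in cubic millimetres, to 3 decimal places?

Volume = 3175.708 mm³

Profile (r,z), 5 vertices: (2,25.5) (6,7) (10,9.5) (11,30.5) (5,30)
edge 0: (2,25.5)→(6,7)  cross = 2·7 − 6·25.5 = -139.0000; (r_i+r_j)·cross = 8·-139.0000 = -1112.0000
edge 1: (6,7)→(10,9.5)  cross = 6·9.5 − 10·7 = -13.0000; (r_i+r_j)·cross = 16·-13.0000 = -208.0000
edge 2: (10,9.5)→(11,30.5)  cross = 10·30.5 − 11·9.5 = 200.5000; (r_i+r_j)·cross = 21·200.5000 = 4210.5000
edge 3: (11,30.5)→(5,30)  cross = 11·30 − 5·30.5 = 177.5000; (r_i+r_j)·cross = 16·177.5000 = 2840.0000
edge 4: (5,30)→(2,25.5)  cross = 5·25.5 − 2·30 = 67.5000; (r_i+r_j)·cross = 7·67.5000 = 472.5000
Σcross = 293.5000 → A = |Σcross|/2 = 146.7500 mm²
Σ(r_i+r_j)·cross = 6203.0000 → first moment M = |Σ|/6 = 1033.8333
R_c = M/A = 1033.8333/146.7500 = 7.0449 mm
θ = 176° = 3.071779 rad
V = θ·R_c·A = 3.071779·7.0449·146.7500 = 3175.708 mm³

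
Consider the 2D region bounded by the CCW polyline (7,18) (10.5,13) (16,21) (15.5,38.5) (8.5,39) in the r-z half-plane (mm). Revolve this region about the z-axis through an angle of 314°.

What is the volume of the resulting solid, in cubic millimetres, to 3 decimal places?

Profile (r,z), 5 vertices: (7,18) (10.5,13) (16,21) (15.5,38.5) (8.5,39)
edge 0: (7,18)→(10.5,13)  cross = 7·13 − 10.5·18 = -98.0000; (r_i+r_j)·cross = 17.5·-98.0000 = -1715.0000
edge 1: (10.5,13)→(16,21)  cross = 10.5·21 − 16·13 = 12.5000; (r_i+r_j)·cross = 26.5·12.5000 = 331.2500
edge 2: (16,21)→(15.5,38.5)  cross = 16·38.5 − 15.5·21 = 290.5000; (r_i+r_j)·cross = 31.5·290.5000 = 9150.7500
edge 3: (15.5,38.5)→(8.5,39)  cross = 15.5·39 − 8.5·38.5 = 277.2500; (r_i+r_j)·cross = 24·277.2500 = 6654.0000
edge 4: (8.5,39)→(7,18)  cross = 8.5·18 − 7·39 = -120.0000; (r_i+r_j)·cross = 15.5·-120.0000 = -1860.0000
Σcross = 362.2500 → A = |Σcross|/2 = 181.1250 mm²
Σ(r_i+r_j)·cross = 12561.0000 → first moment M = |Σ|/6 = 2093.5000
R_c = M/A = 2093.5000/181.1250 = 11.5583 mm
θ = 314° = 5.480334 rad
V = θ·R_c·A = 5.480334·11.5583·181.1250 = 11473.079 mm³

Volume = 11473.079 mm³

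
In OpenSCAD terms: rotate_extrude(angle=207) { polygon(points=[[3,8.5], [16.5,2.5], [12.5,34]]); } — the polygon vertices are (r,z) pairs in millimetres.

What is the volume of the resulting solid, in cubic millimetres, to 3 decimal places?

Volume = 7731.460 mm³

Profile (r,z), 3 vertices: (3,8.5) (16.5,2.5) (12.5,34)
edge 0: (3,8.5)→(16.5,2.5)  cross = 3·2.5 − 16.5·8.5 = -132.7500; (r_i+r_j)·cross = 19.5·-132.7500 = -2588.6250
edge 1: (16.5,2.5)→(12.5,34)  cross = 16.5·34 − 12.5·2.5 = 529.7500; (r_i+r_j)·cross = 29·529.7500 = 15362.7500
edge 2: (12.5,34)→(3,8.5)  cross = 12.5·8.5 − 3·34 = 4.2500; (r_i+r_j)·cross = 15.5·4.2500 = 65.8750
Σcross = 401.2500 → A = |Σcross|/2 = 200.6250 mm²
Σ(r_i+r_j)·cross = 12840.0000 → first moment M = |Σ|/6 = 2140.0000
R_c = M/A = 2140.0000/200.6250 = 10.6667 mm
θ = 207° = 3.612832 rad
V = θ·R_c·A = 3.612832·10.6667·200.6250 = 7731.460 mm³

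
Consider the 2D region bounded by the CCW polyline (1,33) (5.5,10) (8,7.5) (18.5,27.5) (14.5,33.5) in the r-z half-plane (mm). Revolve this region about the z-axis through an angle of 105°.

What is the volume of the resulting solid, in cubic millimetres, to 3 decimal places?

Volume = 4491.616 mm³

Profile (r,z), 5 vertices: (1,33) (5.5,10) (8,7.5) (18.5,27.5) (14.5,33.5)
edge 0: (1,33)→(5.5,10)  cross = 1·10 − 5.5·33 = -171.5000; (r_i+r_j)·cross = 6.5·-171.5000 = -1114.7500
edge 1: (5.5,10)→(8,7.5)  cross = 5.5·7.5 − 8·10 = -38.7500; (r_i+r_j)·cross = 13.5·-38.7500 = -523.1250
edge 2: (8,7.5)→(18.5,27.5)  cross = 8·27.5 − 18.5·7.5 = 81.2500; (r_i+r_j)·cross = 26.5·81.2500 = 2153.1250
edge 3: (18.5,27.5)→(14.5,33.5)  cross = 18.5·33.5 − 14.5·27.5 = 221.0000; (r_i+r_j)·cross = 33·221.0000 = 7293.0000
edge 4: (14.5,33.5)→(1,33)  cross = 14.5·33 − 1·33.5 = 445.0000; (r_i+r_j)·cross = 15.5·445.0000 = 6897.5000
Σcross = 537.0000 → A = |Σcross|/2 = 268.5000 mm²
Σ(r_i+r_j)·cross = 14705.7500 → first moment M = |Σ|/6 = 2450.9583
R_c = M/A = 2450.9583/268.5000 = 9.1283 mm
θ = 105° = 1.832596 rad
V = θ·R_c·A = 1.832596·9.1283·268.5000 = 4491.616 mm³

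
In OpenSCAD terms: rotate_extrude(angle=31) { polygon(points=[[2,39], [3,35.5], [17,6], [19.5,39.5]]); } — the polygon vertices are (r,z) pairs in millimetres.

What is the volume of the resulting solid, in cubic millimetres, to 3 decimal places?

Profile (r,z), 4 vertices: (2,39) (3,35.5) (17,6) (19.5,39.5)
edge 0: (2,39)→(3,35.5)  cross = 2·35.5 − 3·39 = -46.0000; (r_i+r_j)·cross = 5·-46.0000 = -230.0000
edge 1: (3,35.5)→(17,6)  cross = 3·6 − 17·35.5 = -585.5000; (r_i+r_j)·cross = 20·-585.5000 = -11710.0000
edge 2: (17,6)→(19.5,39.5)  cross = 17·39.5 − 19.5·6 = 554.5000; (r_i+r_j)·cross = 36.5·554.5000 = 20239.2500
edge 3: (19.5,39.5)→(2,39)  cross = 19.5·39 − 2·39.5 = 681.5000; (r_i+r_j)·cross = 21.5·681.5000 = 14652.2500
Σcross = 604.5000 → A = |Σcross|/2 = 302.2500 mm²
Σ(r_i+r_j)·cross = 22951.5000 → first moment M = |Σ|/6 = 3825.2500
R_c = M/A = 3825.2500/302.2500 = 12.6559 mm
θ = 31° = 0.541052 rad
V = θ·R_c·A = 0.541052·12.6559·302.2500 = 2069.659 mm³

Volume = 2069.659 mm³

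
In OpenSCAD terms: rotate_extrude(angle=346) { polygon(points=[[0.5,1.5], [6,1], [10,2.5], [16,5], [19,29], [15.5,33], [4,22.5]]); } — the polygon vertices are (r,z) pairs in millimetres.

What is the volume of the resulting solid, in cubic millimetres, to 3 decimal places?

Volume = 23678.792 mm³

Profile (r,z), 7 vertices: (0.5,1.5) (6,1) (10,2.5) (16,5) (19,29) (15.5,33) (4,22.5)
edge 0: (0.5,1.5)→(6,1)  cross = 0.5·1 − 6·1.5 = -8.5000; (r_i+r_j)·cross = 6.5·-8.5000 = -55.2500
edge 1: (6,1)→(10,2.5)  cross = 6·2.5 − 10·1 = 5.0000; (r_i+r_j)·cross = 16·5.0000 = 80.0000
edge 2: (10,2.5)→(16,5)  cross = 10·5 − 16·2.5 = 10.0000; (r_i+r_j)·cross = 26·10.0000 = 260.0000
edge 3: (16,5)→(19,29)  cross = 16·29 − 19·5 = 369.0000; (r_i+r_j)·cross = 35·369.0000 = 12915.0000
edge 4: (19,29)→(15.5,33)  cross = 19·33 − 15.5·29 = 177.5000; (r_i+r_j)·cross = 34.5·177.5000 = 6123.7500
edge 5: (15.5,33)→(4,22.5)  cross = 15.5·22.5 − 4·33 = 216.7500; (r_i+r_j)·cross = 19.5·216.7500 = 4226.6250
edge 6: (4,22.5)→(0.5,1.5)  cross = 4·1.5 − 0.5·22.5 = -5.2500; (r_i+r_j)·cross = 4.5·-5.2500 = -23.6250
Σcross = 764.5000 → A = |Σcross|/2 = 382.2500 mm²
Σ(r_i+r_j)·cross = 23526.5000 → first moment M = |Σ|/6 = 3921.0833
R_c = M/A = 3921.0833/382.2500 = 10.2579 mm
θ = 346° = 6.038839 rad
V = θ·R_c·A = 6.038839·10.2579·382.2500 = 23678.792 mm³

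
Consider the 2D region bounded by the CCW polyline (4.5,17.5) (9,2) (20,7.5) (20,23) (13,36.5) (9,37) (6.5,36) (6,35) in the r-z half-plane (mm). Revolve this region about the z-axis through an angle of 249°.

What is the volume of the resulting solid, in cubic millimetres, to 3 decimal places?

Volume = 21481.272 mm³

Profile (r,z), 8 vertices: (4.5,17.5) (9,2) (20,7.5) (20,23) (13,36.5) (9,37) (6.5,36) (6,35)
edge 0: (4.5,17.5)→(9,2)  cross = 4.5·2 − 9·17.5 = -148.5000; (r_i+r_j)·cross = 13.5·-148.5000 = -2004.7500
edge 1: (9,2)→(20,7.5)  cross = 9·7.5 − 20·2 = 27.5000; (r_i+r_j)·cross = 29·27.5000 = 797.5000
edge 2: (20,7.5)→(20,23)  cross = 20·23 − 20·7.5 = 310.0000; (r_i+r_j)·cross = 40·310.0000 = 12400.0000
edge 3: (20,23)→(13,36.5)  cross = 20·36.5 − 13·23 = 431.0000; (r_i+r_j)·cross = 33·431.0000 = 14223.0000
edge 4: (13,36.5)→(9,37)  cross = 13·37 − 9·36.5 = 152.5000; (r_i+r_j)·cross = 22·152.5000 = 3355.0000
edge 5: (9,37)→(6.5,36)  cross = 9·36 − 6.5·37 = 83.5000; (r_i+r_j)·cross = 15.5·83.5000 = 1294.2500
edge 6: (6.5,36)→(6,35)  cross = 6.5·35 − 6·36 = 11.5000; (r_i+r_j)·cross = 12.5·11.5000 = 143.7500
edge 7: (6,35)→(4.5,17.5)  cross = 6·17.5 − 4.5·35 = -52.5000; (r_i+r_j)·cross = 10.5·-52.5000 = -551.2500
Σcross = 815.0000 → A = |Σcross|/2 = 407.5000 mm²
Σ(r_i+r_j)·cross = 29657.5000 → first moment M = |Σ|/6 = 4942.9167
R_c = M/A = 4942.9167/407.5000 = 12.1299 mm
θ = 249° = 4.345870 rad
V = θ·R_c·A = 4.345870·12.1299·407.5000 = 21481.272 mm³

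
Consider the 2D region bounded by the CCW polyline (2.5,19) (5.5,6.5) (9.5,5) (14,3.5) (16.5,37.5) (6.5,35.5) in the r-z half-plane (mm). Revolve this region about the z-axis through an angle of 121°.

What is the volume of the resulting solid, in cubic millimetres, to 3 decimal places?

Profile (r,z), 6 vertices: (2.5,19) (5.5,6.5) (9.5,5) (14,3.5) (16.5,37.5) (6.5,35.5)
edge 0: (2.5,19)→(5.5,6.5)  cross = 2.5·6.5 − 5.5·19 = -88.2500; (r_i+r_j)·cross = 8·-88.2500 = -706.0000
edge 1: (5.5,6.5)→(9.5,5)  cross = 5.5·5 − 9.5·6.5 = -34.2500; (r_i+r_j)·cross = 15·-34.2500 = -513.7500
edge 2: (9.5,5)→(14,3.5)  cross = 9.5·3.5 − 14·5 = -36.7500; (r_i+r_j)·cross = 23.5·-36.7500 = -863.6250
edge 3: (14,3.5)→(16.5,37.5)  cross = 14·37.5 − 16.5·3.5 = 467.2500; (r_i+r_j)·cross = 30.5·467.2500 = 14251.1250
edge 4: (16.5,37.5)→(6.5,35.5)  cross = 16.5·35.5 − 6.5·37.5 = 342.0000; (r_i+r_j)·cross = 23·342.0000 = 7866.0000
edge 5: (6.5,35.5)→(2.5,19)  cross = 6.5·19 − 2.5·35.5 = 34.7500; (r_i+r_j)·cross = 9·34.7500 = 312.7500
Σcross = 684.7500 → A = |Σcross|/2 = 342.3750 mm²
Σ(r_i+r_j)·cross = 20346.5000 → first moment M = |Σ|/6 = 3391.0833
R_c = M/A = 3391.0833/342.3750 = 9.9046 mm
θ = 121° = 2.111848 rad
V = θ·R_c·A = 2.111848·9.9046·342.3750 = 7161.454 mm³

Volume = 7161.454 mm³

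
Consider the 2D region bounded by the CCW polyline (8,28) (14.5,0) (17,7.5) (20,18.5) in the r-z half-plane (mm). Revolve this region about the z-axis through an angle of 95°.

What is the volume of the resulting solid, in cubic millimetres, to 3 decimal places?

Volume = 3292.118 mm³

Profile (r,z), 4 vertices: (8,28) (14.5,0) (17,7.5) (20,18.5)
edge 0: (8,28)→(14.5,0)  cross = 8·0 − 14.5·28 = -406.0000; (r_i+r_j)·cross = 22.5·-406.0000 = -9135.0000
edge 1: (14.5,0)→(17,7.5)  cross = 14.5·7.5 − 17·0 = 108.7500; (r_i+r_j)·cross = 31.5·108.7500 = 3425.6250
edge 2: (17,7.5)→(20,18.5)  cross = 17·18.5 − 20·7.5 = 164.5000; (r_i+r_j)·cross = 37·164.5000 = 6086.5000
edge 3: (20,18.5)→(8,28)  cross = 20·28 − 8·18.5 = 412.0000; (r_i+r_j)·cross = 28·412.0000 = 11536.0000
Σcross = 279.2500 → A = |Σcross|/2 = 139.6250 mm²
Σ(r_i+r_j)·cross = 11913.1250 → first moment M = |Σ|/6 = 1985.5208
R_c = M/A = 1985.5208/139.6250 = 14.2204 mm
θ = 95° = 1.658063 rad
V = θ·R_c·A = 1.658063·14.2204·139.6250 = 3292.118 mm³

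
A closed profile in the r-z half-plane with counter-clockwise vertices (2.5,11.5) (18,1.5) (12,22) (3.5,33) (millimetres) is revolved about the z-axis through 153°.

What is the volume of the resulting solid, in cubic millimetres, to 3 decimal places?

Profile (r,z), 4 vertices: (2.5,11.5) (18,1.5) (12,22) (3.5,33)
edge 0: (2.5,11.5)→(18,1.5)  cross = 2.5·1.5 − 18·11.5 = -203.2500; (r_i+r_j)·cross = 20.5·-203.2500 = -4166.6250
edge 1: (18,1.5)→(12,22)  cross = 18·22 − 12·1.5 = 378.0000; (r_i+r_j)·cross = 30·378.0000 = 11340.0000
edge 2: (12,22)→(3.5,33)  cross = 12·33 − 3.5·22 = 319.0000; (r_i+r_j)·cross = 15.5·319.0000 = 4944.5000
edge 3: (3.5,33)→(2.5,11.5)  cross = 3.5·11.5 − 2.5·33 = -42.2500; (r_i+r_j)·cross = 6·-42.2500 = -253.5000
Σcross = 451.5000 → A = |Σcross|/2 = 225.7500 mm²
Σ(r_i+r_j)·cross = 11864.3750 → first moment M = |Σ|/6 = 1977.3958
R_c = M/A = 1977.3958/225.7500 = 8.7592 mm
θ = 153° = 2.670354 rad
V = θ·R_c·A = 2.670354·8.7592·225.7500 = 5280.346 mm³

Volume = 5280.346 mm³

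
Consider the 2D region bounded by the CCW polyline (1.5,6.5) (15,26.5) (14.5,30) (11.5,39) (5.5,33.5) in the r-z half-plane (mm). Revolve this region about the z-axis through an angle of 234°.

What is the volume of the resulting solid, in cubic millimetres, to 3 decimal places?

Volume = 6480.739 mm³

Profile (r,z), 5 vertices: (1.5,6.5) (15,26.5) (14.5,30) (11.5,39) (5.5,33.5)
edge 0: (1.5,6.5)→(15,26.5)  cross = 1.5·26.5 − 15·6.5 = -57.7500; (r_i+r_j)·cross = 16.5·-57.7500 = -952.8750
edge 1: (15,26.5)→(14.5,30)  cross = 15·30 − 14.5·26.5 = 65.7500; (r_i+r_j)·cross = 29.5·65.7500 = 1939.6250
edge 2: (14.5,30)→(11.5,39)  cross = 14.5·39 − 11.5·30 = 220.5000; (r_i+r_j)·cross = 26·220.5000 = 5733.0000
edge 3: (11.5,39)→(5.5,33.5)  cross = 11.5·33.5 − 5.5·39 = 170.7500; (r_i+r_j)·cross = 17·170.7500 = 2902.7500
edge 4: (5.5,33.5)→(1.5,6.5)  cross = 5.5·6.5 − 1.5·33.5 = -14.5000; (r_i+r_j)·cross = 7·-14.5000 = -101.5000
Σcross = 384.7500 → A = |Σcross|/2 = 192.3750 mm²
Σ(r_i+r_j)·cross = 9521.0000 → first moment M = |Σ|/6 = 1586.8333
R_c = M/A = 1586.8333/192.3750 = 8.2486 mm
θ = 234° = 4.084070 rad
V = θ·R_c·A = 4.084070·8.2486·192.3750 = 6480.739 mm³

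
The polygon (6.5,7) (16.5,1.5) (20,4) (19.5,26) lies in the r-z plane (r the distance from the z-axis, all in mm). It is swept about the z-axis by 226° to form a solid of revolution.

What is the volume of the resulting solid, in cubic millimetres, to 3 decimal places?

Profile (r,z), 4 vertices: (6.5,7) (16.5,1.5) (20,4) (19.5,26)
edge 0: (6.5,7)→(16.5,1.5)  cross = 6.5·1.5 − 16.5·7 = -105.7500; (r_i+r_j)·cross = 23·-105.7500 = -2432.2500
edge 1: (16.5,1.5)→(20,4)  cross = 16.5·4 − 20·1.5 = 36.0000; (r_i+r_j)·cross = 36.5·36.0000 = 1314.0000
edge 2: (20,4)→(19.5,26)  cross = 20·26 − 19.5·4 = 442.0000; (r_i+r_j)·cross = 39.5·442.0000 = 17459.0000
edge 3: (19.5,26)→(6.5,7)  cross = 19.5·7 − 6.5·26 = -32.5000; (r_i+r_j)·cross = 26·-32.5000 = -845.0000
Σcross = 339.7500 → A = |Σcross|/2 = 169.8750 mm²
Σ(r_i+r_j)·cross = 15495.7500 → first moment M = |Σ|/6 = 2582.6250
R_c = M/A = 2582.6250/169.8750 = 15.2031 mm
θ = 226° = 3.944444 rad
V = θ·R_c·A = 3.944444·15.2031·169.8750 = 10187.020 mm³

Volume = 10187.020 mm³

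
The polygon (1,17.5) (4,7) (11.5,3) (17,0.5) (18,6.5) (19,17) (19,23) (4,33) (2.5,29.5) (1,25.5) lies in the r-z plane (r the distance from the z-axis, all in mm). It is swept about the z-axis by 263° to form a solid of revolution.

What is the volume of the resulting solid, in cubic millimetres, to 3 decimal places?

Volume = 18827.727 mm³

Profile (r,z), 10 vertices: (1,17.5) (4,7) (11.5,3) (17,0.5) (18,6.5) (19,17) (19,23) (4,33) (2.5,29.5) (1,25.5)
edge 0: (1,17.5)→(4,7)  cross = 1·7 − 4·17.5 = -63.0000; (r_i+r_j)·cross = 5·-63.0000 = -315.0000
edge 1: (4,7)→(11.5,3)  cross = 4·3 − 11.5·7 = -68.5000; (r_i+r_j)·cross = 15.5·-68.5000 = -1061.7500
edge 2: (11.5,3)→(17,0.5)  cross = 11.5·0.5 − 17·3 = -45.2500; (r_i+r_j)·cross = 28.5·-45.2500 = -1289.6250
edge 3: (17,0.5)→(18,6.5)  cross = 17·6.5 − 18·0.5 = 101.5000; (r_i+r_j)·cross = 35·101.5000 = 3552.5000
edge 4: (18,6.5)→(19,17)  cross = 18·17 − 19·6.5 = 182.5000; (r_i+r_j)·cross = 37·182.5000 = 6752.5000
edge 5: (19,17)→(19,23)  cross = 19·23 − 19·17 = 114.0000; (r_i+r_j)·cross = 38·114.0000 = 4332.0000
edge 6: (19,23)→(4,33)  cross = 19·33 − 4·23 = 535.0000; (r_i+r_j)·cross = 23·535.0000 = 12305.0000
edge 7: (4,33)→(2.5,29.5)  cross = 4·29.5 − 2.5·33 = 35.5000; (r_i+r_j)·cross = 6.5·35.5000 = 230.7500
edge 8: (2.5,29.5)→(1,25.5)  cross = 2.5·25.5 − 1·29.5 = 34.2500; (r_i+r_j)·cross = 3.5·34.2500 = 119.8750
edge 9: (1,25.5)→(1,17.5)  cross = 1·17.5 − 1·25.5 = -8.0000; (r_i+r_j)·cross = 2·-8.0000 = -16.0000
Σcross = 818.0000 → A = |Σcross|/2 = 409.0000 mm²
Σ(r_i+r_j)·cross = 24610.2500 → first moment M = |Σ|/6 = 4101.7083
R_c = M/A = 4101.7083/409.0000 = 10.0286 mm
θ = 263° = 4.590216 rad
V = θ·R_c·A = 4.590216·10.0286·409.0000 = 18827.727 mm³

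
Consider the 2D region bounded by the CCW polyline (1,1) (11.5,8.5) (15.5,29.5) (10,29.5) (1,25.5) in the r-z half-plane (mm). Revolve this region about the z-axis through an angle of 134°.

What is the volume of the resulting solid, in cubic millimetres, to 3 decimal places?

Profile (r,z), 5 vertices: (1,1) (11.5,8.5) (15.5,29.5) (10,29.5) (1,25.5)
edge 0: (1,1)→(11.5,8.5)  cross = 1·8.5 − 11.5·1 = -3.0000; (r_i+r_j)·cross = 12.5·-3.0000 = -37.5000
edge 1: (11.5,8.5)→(15.5,29.5)  cross = 11.5·29.5 − 15.5·8.5 = 207.5000; (r_i+r_j)·cross = 27·207.5000 = 5602.5000
edge 2: (15.5,29.5)→(10,29.5)  cross = 15.5·29.5 − 10·29.5 = 162.2500; (r_i+r_j)·cross = 25.5·162.2500 = 4137.3750
edge 3: (10,29.5)→(1,25.5)  cross = 10·25.5 − 1·29.5 = 225.5000; (r_i+r_j)·cross = 11·225.5000 = 2480.5000
edge 4: (1,25.5)→(1,1)  cross = 1·1 − 1·25.5 = -24.5000; (r_i+r_j)·cross = 2·-24.5000 = -49.0000
Σcross = 567.7500 → A = |Σcross|/2 = 283.8750 mm²
Σ(r_i+r_j)·cross = 12133.8750 → first moment M = |Σ|/6 = 2022.3125
R_c = M/A = 2022.3125/283.8750 = 7.1240 mm
θ = 134° = 2.338741 rad
V = θ·R_c·A = 2.338741·7.1240·283.8750 = 4729.666 mm³

Volume = 4729.666 mm³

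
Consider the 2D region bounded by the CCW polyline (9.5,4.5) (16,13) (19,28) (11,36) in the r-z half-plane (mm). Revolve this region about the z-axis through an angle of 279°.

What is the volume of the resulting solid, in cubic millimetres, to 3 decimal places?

Volume = 11063.433 mm³

Profile (r,z), 4 vertices: (9.5,4.5) (16,13) (19,28) (11,36)
edge 0: (9.5,4.5)→(16,13)  cross = 9.5·13 − 16·4.5 = 51.5000; (r_i+r_j)·cross = 25.5·51.5000 = 1313.2500
edge 1: (16,13)→(19,28)  cross = 16·28 − 19·13 = 201.0000; (r_i+r_j)·cross = 35·201.0000 = 7035.0000
edge 2: (19,28)→(11,36)  cross = 19·36 − 11·28 = 376.0000; (r_i+r_j)·cross = 30·376.0000 = 11280.0000
edge 3: (11,36)→(9.5,4.5)  cross = 11·4.5 − 9.5·36 = -292.5000; (r_i+r_j)·cross = 20.5·-292.5000 = -5996.2500
Σcross = 336.0000 → A = |Σcross|/2 = 168.0000 mm²
Σ(r_i+r_j)·cross = 13632.0000 → first moment M = |Σ|/6 = 2272.0000
R_c = M/A = 2272.0000/168.0000 = 13.5238 mm
θ = 279° = 4.869469 rad
V = θ·R_c·A = 4.869469·13.5238·168.0000 = 11063.433 mm³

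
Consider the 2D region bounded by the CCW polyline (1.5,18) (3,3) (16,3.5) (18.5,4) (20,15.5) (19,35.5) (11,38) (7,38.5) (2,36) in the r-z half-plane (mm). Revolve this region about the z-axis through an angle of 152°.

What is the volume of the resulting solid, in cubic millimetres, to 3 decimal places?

Profile (r,z), 9 vertices: (1.5,18) (3,3) (16,3.5) (18.5,4) (20,15.5) (19,35.5) (11,38) (7,38.5) (2,36)
edge 0: (1.5,18)→(3,3)  cross = 1.5·3 − 3·18 = -49.5000; (r_i+r_j)·cross = 4.5·-49.5000 = -222.7500
edge 1: (3,3)→(16,3.5)  cross = 3·3.5 − 16·3 = -37.5000; (r_i+r_j)·cross = 19·-37.5000 = -712.5000
edge 2: (16,3.5)→(18.5,4)  cross = 16·4 − 18.5·3.5 = -0.7500; (r_i+r_j)·cross = 34.5·-0.7500 = -25.8750
edge 3: (18.5,4)→(20,15.5)  cross = 18.5·15.5 − 20·4 = 206.7500; (r_i+r_j)·cross = 38.5·206.7500 = 7959.8750
edge 4: (20,15.5)→(19,35.5)  cross = 20·35.5 − 19·15.5 = 415.5000; (r_i+r_j)·cross = 39·415.5000 = 16204.5000
edge 5: (19,35.5)→(11,38)  cross = 19·38 − 11·35.5 = 331.5000; (r_i+r_j)·cross = 30·331.5000 = 9945.0000
edge 6: (11,38)→(7,38.5)  cross = 11·38.5 − 7·38 = 157.5000; (r_i+r_j)·cross = 18·157.5000 = 2835.0000
edge 7: (7,38.5)→(2,36)  cross = 7·36 − 2·38.5 = 175.0000; (r_i+r_j)·cross = 9·175.0000 = 1575.0000
edge 8: (2,36)→(1.5,18)  cross = 2·18 − 1.5·36 = -18.0000; (r_i+r_j)·cross = 3.5·-18.0000 = -63.0000
Σcross = 1180.5000 → A = |Σcross|/2 = 590.2500 mm²
Σ(r_i+r_j)·cross = 37495.2500 → first moment M = |Σ|/6 = 6249.2083
R_c = M/A = 6249.2083/590.2500 = 10.5874 mm
θ = 152° = 2.652900 rad
V = θ·R_c·A = 2.652900·10.5874·590.2500 = 16578.528 mm³

Volume = 16578.528 mm³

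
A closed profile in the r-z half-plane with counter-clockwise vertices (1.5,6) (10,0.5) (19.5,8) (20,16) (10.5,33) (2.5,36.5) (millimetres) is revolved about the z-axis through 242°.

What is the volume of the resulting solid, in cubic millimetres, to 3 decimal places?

Profile (r,z), 6 vertices: (1.5,6) (10,0.5) (19.5,8) (20,16) (10.5,33) (2.5,36.5)
edge 0: (1.5,6)→(10,0.5)  cross = 1.5·0.5 − 10·6 = -59.2500; (r_i+r_j)·cross = 11.5·-59.2500 = -681.3750
edge 1: (10,0.5)→(19.5,8)  cross = 10·8 − 19.5·0.5 = 70.2500; (r_i+r_j)·cross = 29.5·70.2500 = 2072.3750
edge 2: (19.5,8)→(20,16)  cross = 19.5·16 − 20·8 = 152.0000; (r_i+r_j)·cross = 39.5·152.0000 = 6004.0000
edge 3: (20,16)→(10.5,33)  cross = 20·33 − 10.5·16 = 492.0000; (r_i+r_j)·cross = 30.5·492.0000 = 15006.0000
edge 4: (10.5,33)→(2.5,36.5)  cross = 10.5·36.5 − 2.5·33 = 300.7500; (r_i+r_j)·cross = 13·300.7500 = 3909.7500
edge 5: (2.5,36.5)→(1.5,6)  cross = 2.5·6 − 1.5·36.5 = -39.7500; (r_i+r_j)·cross = 4·-39.7500 = -159.0000
Σcross = 916.0000 → A = |Σcross|/2 = 458.0000 mm²
Σ(r_i+r_j)·cross = 26151.7500 → first moment M = |Σ|/6 = 4358.6250
R_c = M/A = 4358.6250/458.0000 = 9.5166 mm
θ = 242° = 4.223697 rad
V = θ·R_c·A = 4.223697·9.5166·458.0000 = 18409.510 mm³

Volume = 18409.510 mm³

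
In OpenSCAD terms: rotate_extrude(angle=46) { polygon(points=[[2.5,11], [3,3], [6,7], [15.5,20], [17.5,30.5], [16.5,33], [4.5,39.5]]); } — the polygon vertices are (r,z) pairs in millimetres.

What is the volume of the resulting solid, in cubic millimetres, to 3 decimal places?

Profile (r,z), 7 vertices: (2.5,11) (3,3) (6,7) (15.5,20) (17.5,30.5) (16.5,33) (4.5,39.5)
edge 0: (2.5,11)→(3,3)  cross = 2.5·3 − 3·11 = -25.5000; (r_i+r_j)·cross = 5.5·-25.5000 = -140.2500
edge 1: (3,3)→(6,7)  cross = 3·7 − 6·3 = 3.0000; (r_i+r_j)·cross = 9·3.0000 = 27.0000
edge 2: (6,7)→(15.5,20)  cross = 6·20 − 15.5·7 = 11.5000; (r_i+r_j)·cross = 21.5·11.5000 = 247.2500
edge 3: (15.5,20)→(17.5,30.5)  cross = 15.5·30.5 − 17.5·20 = 122.7500; (r_i+r_j)·cross = 33·122.7500 = 4050.7500
edge 4: (17.5,30.5)→(16.5,33)  cross = 17.5·33 − 16.5·30.5 = 74.2500; (r_i+r_j)·cross = 34·74.2500 = 2524.5000
edge 5: (16.5,33)→(4.5,39.5)  cross = 16.5·39.5 − 4.5·33 = 503.2500; (r_i+r_j)·cross = 21·503.2500 = 10568.2500
edge 6: (4.5,39.5)→(2.5,11)  cross = 4.5·11 − 2.5·39.5 = -49.2500; (r_i+r_j)·cross = 7·-49.2500 = -344.7500
Σcross = 640.0000 → A = |Σcross|/2 = 320.0000 mm²
Σ(r_i+r_j)·cross = 16932.7500 → first moment M = |Σ|/6 = 2822.1250
R_c = M/A = 2822.1250/320.0000 = 8.8191 mm
θ = 46° = 0.802851 rad
V = θ·R_c·A = 0.802851·8.8191·320.0000 = 2265.747 mm³

Volume = 2265.747 mm³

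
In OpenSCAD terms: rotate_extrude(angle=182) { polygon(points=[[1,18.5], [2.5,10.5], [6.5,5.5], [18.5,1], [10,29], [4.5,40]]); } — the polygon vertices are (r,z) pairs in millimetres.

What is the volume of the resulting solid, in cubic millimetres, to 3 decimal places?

Volume = 8552.195 mm³

Profile (r,z), 6 vertices: (1,18.5) (2.5,10.5) (6.5,5.5) (18.5,1) (10,29) (4.5,40)
edge 0: (1,18.5)→(2.5,10.5)  cross = 1·10.5 − 2.5·18.5 = -35.7500; (r_i+r_j)·cross = 3.5·-35.7500 = -125.1250
edge 1: (2.5,10.5)→(6.5,5.5)  cross = 2.5·5.5 − 6.5·10.5 = -54.5000; (r_i+r_j)·cross = 9·-54.5000 = -490.5000
edge 2: (6.5,5.5)→(18.5,1)  cross = 6.5·1 − 18.5·5.5 = -95.2500; (r_i+r_j)·cross = 25·-95.2500 = -2381.2500
edge 3: (18.5,1)→(10,29)  cross = 18.5·29 − 10·1 = 526.5000; (r_i+r_j)·cross = 28.5·526.5000 = 15005.2500
edge 4: (10,29)→(4.5,40)  cross = 10·40 − 4.5·29 = 269.5000; (r_i+r_j)·cross = 14.5·269.5000 = 3907.7500
edge 5: (4.5,40)→(1,18.5)  cross = 4.5·18.5 − 1·40 = 43.2500; (r_i+r_j)·cross = 5.5·43.2500 = 237.8750
Σcross = 653.7500 → A = |Σcross|/2 = 326.8750 mm²
Σ(r_i+r_j)·cross = 16154.0000 → first moment M = |Σ|/6 = 2692.3333
R_c = M/A = 2692.3333/326.8750 = 8.2366 mm
θ = 182° = 3.176499 rad
V = θ·R_c·A = 3.176499·8.2366·326.8750 = 8552.195 mm³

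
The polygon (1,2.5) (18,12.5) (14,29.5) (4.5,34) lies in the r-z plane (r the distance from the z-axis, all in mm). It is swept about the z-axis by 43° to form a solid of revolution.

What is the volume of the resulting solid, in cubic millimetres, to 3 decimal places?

Volume = 2126.330 mm³

Profile (r,z), 4 vertices: (1,2.5) (18,12.5) (14,29.5) (4.5,34)
edge 0: (1,2.5)→(18,12.5)  cross = 1·12.5 − 18·2.5 = -32.5000; (r_i+r_j)·cross = 19·-32.5000 = -617.5000
edge 1: (18,12.5)→(14,29.5)  cross = 18·29.5 − 14·12.5 = 356.0000; (r_i+r_j)·cross = 32·356.0000 = 11392.0000
edge 2: (14,29.5)→(4.5,34)  cross = 14·34 − 4.5·29.5 = 343.2500; (r_i+r_j)·cross = 18.5·343.2500 = 6350.1250
edge 3: (4.5,34)→(1,2.5)  cross = 4.5·2.5 − 1·34 = -22.7500; (r_i+r_j)·cross = 5.5·-22.7500 = -125.1250
Σcross = 644.0000 → A = |Σcross|/2 = 322.0000 mm²
Σ(r_i+r_j)·cross = 16999.5000 → first moment M = |Σ|/6 = 2833.2500
R_c = M/A = 2833.2500/322.0000 = 8.7989 mm
θ = 43° = 0.750492 rad
V = θ·R_c·A = 0.750492·8.7989·322.0000 = 2126.330 mm³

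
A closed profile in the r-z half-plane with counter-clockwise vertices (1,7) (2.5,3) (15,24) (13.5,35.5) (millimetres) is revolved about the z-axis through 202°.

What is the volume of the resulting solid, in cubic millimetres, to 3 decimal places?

Volume = 4118.741 mm³

Profile (r,z), 4 vertices: (1,7) (2.5,3) (15,24) (13.5,35.5)
edge 0: (1,7)→(2.5,3)  cross = 1·3 − 2.5·7 = -14.5000; (r_i+r_j)·cross = 3.5·-14.5000 = -50.7500
edge 1: (2.5,3)→(15,24)  cross = 2.5·24 − 15·3 = 15.0000; (r_i+r_j)·cross = 17.5·15.0000 = 262.5000
edge 2: (15,24)→(13.5,35.5)  cross = 15·35.5 − 13.5·24 = 208.5000; (r_i+r_j)·cross = 28.5·208.5000 = 5942.2500
edge 3: (13.5,35.5)→(1,7)  cross = 13.5·7 − 1·35.5 = 59.0000; (r_i+r_j)·cross = 14.5·59.0000 = 855.5000
Σcross = 268.0000 → A = |Σcross|/2 = 134.0000 mm²
Σ(r_i+r_j)·cross = 7009.5000 → first moment M = |Σ|/6 = 1168.2500
R_c = M/A = 1168.2500/134.0000 = 8.7183 mm
θ = 202° = 3.525565 rad
V = θ·R_c·A = 3.525565·8.7183·134.0000 = 4118.741 mm³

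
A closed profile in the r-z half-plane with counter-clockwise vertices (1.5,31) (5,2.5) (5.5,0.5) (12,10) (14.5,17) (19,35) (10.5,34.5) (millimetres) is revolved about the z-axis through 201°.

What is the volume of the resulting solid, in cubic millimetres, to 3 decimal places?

Volume = 11273.610 mm³

Profile (r,z), 7 vertices: (1.5,31) (5,2.5) (5.5,0.5) (12,10) (14.5,17) (19,35) (10.5,34.5)
edge 0: (1.5,31)→(5,2.5)  cross = 1.5·2.5 − 5·31 = -151.2500; (r_i+r_j)·cross = 6.5·-151.2500 = -983.1250
edge 1: (5,2.5)→(5.5,0.5)  cross = 5·0.5 − 5.5·2.5 = -11.2500; (r_i+r_j)·cross = 10.5·-11.2500 = -118.1250
edge 2: (5.5,0.5)→(12,10)  cross = 5.5·10 − 12·0.5 = 49.0000; (r_i+r_j)·cross = 17.5·49.0000 = 857.5000
edge 3: (12,10)→(14.5,17)  cross = 12·17 − 14.5·10 = 59.0000; (r_i+r_j)·cross = 26.5·59.0000 = 1563.5000
edge 4: (14.5,17)→(19,35)  cross = 14.5·35 − 19·17 = 184.5000; (r_i+r_j)·cross = 33.5·184.5000 = 6180.7500
edge 5: (19,35)→(10.5,34.5)  cross = 19·34.5 − 10.5·35 = 288.0000; (r_i+r_j)·cross = 29.5·288.0000 = 8496.0000
edge 6: (10.5,34.5)→(1.5,31)  cross = 10.5·31 − 1.5·34.5 = 273.7500; (r_i+r_j)·cross = 12·273.7500 = 3285.0000
Σcross = 691.7500 → A = |Σcross|/2 = 345.8750 mm²
Σ(r_i+r_j)·cross = 19281.5000 → first moment M = |Σ|/6 = 3213.5833
R_c = M/A = 3213.5833/345.8750 = 9.2912 mm
θ = 201° = 3.508112 rad
V = θ·R_c·A = 3.508112·9.2912·345.8750 = 11273.610 mm³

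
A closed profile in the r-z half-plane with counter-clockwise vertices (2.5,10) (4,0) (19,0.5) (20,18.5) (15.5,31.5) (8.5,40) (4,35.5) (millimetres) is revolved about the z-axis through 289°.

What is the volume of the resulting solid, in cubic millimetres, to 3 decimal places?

Profile (r,z), 7 vertices: (2.5,10) (4,0) (19,0.5) (20,18.5) (15.5,31.5) (8.5,40) (4,35.5)
edge 0: (2.5,10)→(4,0)  cross = 2.5·0 − 4·10 = -40.0000; (r_i+r_j)·cross = 6.5·-40.0000 = -260.0000
edge 1: (4,0)→(19,0.5)  cross = 4·0.5 − 19·0 = 2.0000; (r_i+r_j)·cross = 23·2.0000 = 46.0000
edge 2: (19,0.5)→(20,18.5)  cross = 19·18.5 − 20·0.5 = 341.5000; (r_i+r_j)·cross = 39·341.5000 = 13318.5000
edge 3: (20,18.5)→(15.5,31.5)  cross = 20·31.5 − 15.5·18.5 = 343.2500; (r_i+r_j)·cross = 35.5·343.2500 = 12185.3750
edge 4: (15.5,31.5)→(8.5,40)  cross = 15.5·40 − 8.5·31.5 = 352.2500; (r_i+r_j)·cross = 24·352.2500 = 8454.0000
edge 5: (8.5,40)→(4,35.5)  cross = 8.5·35.5 − 4·40 = 141.7500; (r_i+r_j)·cross = 12.5·141.7500 = 1771.8750
edge 6: (4,35.5)→(2.5,10)  cross = 4·10 − 2.5·35.5 = -48.7500; (r_i+r_j)·cross = 6.5·-48.7500 = -316.8750
Σcross = 1092.0000 → A = |Σcross|/2 = 546.0000 mm²
Σ(r_i+r_j)·cross = 35198.8750 → first moment M = |Σ|/6 = 5866.4792
R_c = M/A = 5866.4792/546.0000 = 10.7445 mm
θ = 289° = 5.044002 rad
V = θ·R_c·A = 5.044002·10.7445·546.0000 = 29590.530 mm³

Volume = 29590.530 mm³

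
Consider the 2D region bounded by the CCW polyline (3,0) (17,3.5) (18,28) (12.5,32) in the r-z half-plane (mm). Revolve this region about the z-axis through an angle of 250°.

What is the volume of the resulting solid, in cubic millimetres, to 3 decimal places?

Profile (r,z), 4 vertices: (3,0) (17,3.5) (18,28) (12.5,32)
edge 0: (3,0)→(17,3.5)  cross = 3·3.5 − 17·0 = 10.5000; (r_i+r_j)·cross = 20·10.5000 = 210.0000
edge 1: (17,3.5)→(18,28)  cross = 17·28 − 18·3.5 = 413.0000; (r_i+r_j)·cross = 35·413.0000 = 14455.0000
edge 2: (18,28)→(12.5,32)  cross = 18·32 − 12.5·28 = 226.0000; (r_i+r_j)·cross = 30.5·226.0000 = 6893.0000
edge 3: (12.5,32)→(3,0)  cross = 12.5·0 − 3·32 = -96.0000; (r_i+r_j)·cross = 15.5·-96.0000 = -1488.0000
Σcross = 553.5000 → A = |Σcross|/2 = 276.7500 mm²
Σ(r_i+r_j)·cross = 20070.0000 → first moment M = |Σ|/6 = 3345.0000
R_c = M/A = 3345.0000/276.7500 = 12.0867 mm
θ = 250° = 4.363323 rad
V = θ·R_c·A = 4.363323·12.0867·276.7500 = 14595.316 mm³

Volume = 14595.316 mm³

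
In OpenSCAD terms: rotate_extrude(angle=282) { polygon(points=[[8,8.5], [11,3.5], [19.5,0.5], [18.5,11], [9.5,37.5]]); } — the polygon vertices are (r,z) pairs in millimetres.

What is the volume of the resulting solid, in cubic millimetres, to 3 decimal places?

Volume = 14193.938 mm³

Profile (r,z), 5 vertices: (8,8.5) (11,3.5) (19.5,0.5) (18.5,11) (9.5,37.5)
edge 0: (8,8.5)→(11,3.5)  cross = 8·3.5 − 11·8.5 = -65.5000; (r_i+r_j)·cross = 19·-65.5000 = -1244.5000
edge 1: (11,3.5)→(19.5,0.5)  cross = 11·0.5 − 19.5·3.5 = -62.7500; (r_i+r_j)·cross = 30.5·-62.7500 = -1913.8750
edge 2: (19.5,0.5)→(18.5,11)  cross = 19.5·11 − 18.5·0.5 = 205.2500; (r_i+r_j)·cross = 38·205.2500 = 7799.5000
edge 3: (18.5,11)→(9.5,37.5)  cross = 18.5·37.5 − 9.5·11 = 589.2500; (r_i+r_j)·cross = 28·589.2500 = 16499.0000
edge 4: (9.5,37.5)→(8,8.5)  cross = 9.5·8.5 − 8·37.5 = -219.2500; (r_i+r_j)·cross = 17.5·-219.2500 = -3836.8750
Σcross = 447.0000 → A = |Σcross|/2 = 223.5000 mm²
Σ(r_i+r_j)·cross = 17303.2500 → first moment M = |Σ|/6 = 2883.8750
R_c = M/A = 2883.8750/223.5000 = 12.9032 mm
θ = 282° = 4.921828 rad
V = θ·R_c·A = 4.921828·12.9032·223.5000 = 14193.938 mm³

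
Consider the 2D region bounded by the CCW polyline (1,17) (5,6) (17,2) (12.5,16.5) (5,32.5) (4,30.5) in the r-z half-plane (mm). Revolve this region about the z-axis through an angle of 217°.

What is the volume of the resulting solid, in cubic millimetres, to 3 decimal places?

Profile (r,z), 6 vertices: (1,17) (5,6) (17,2) (12.5,16.5) (5,32.5) (4,30.5)
edge 0: (1,17)→(5,6)  cross = 1·6 − 5·17 = -79.0000; (r_i+r_j)·cross = 6·-79.0000 = -474.0000
edge 1: (5,6)→(17,2)  cross = 5·2 − 17·6 = -92.0000; (r_i+r_j)·cross = 22·-92.0000 = -2024.0000
edge 2: (17,2)→(12.5,16.5)  cross = 17·16.5 − 12.5·2 = 255.5000; (r_i+r_j)·cross = 29.5·255.5000 = 7537.2500
edge 3: (12.5,16.5)→(5,32.5)  cross = 12.5·32.5 − 5·16.5 = 323.7500; (r_i+r_j)·cross = 17.5·323.7500 = 5665.6250
edge 4: (5,32.5)→(4,30.5)  cross = 5·30.5 − 4·32.5 = 22.5000; (r_i+r_j)·cross = 9·22.5000 = 202.5000
edge 5: (4,30.5)→(1,17)  cross = 4·17 − 1·30.5 = 37.5000; (r_i+r_j)·cross = 5·37.5000 = 187.5000
Σcross = 468.2500 → A = |Σcross|/2 = 234.1250 mm²
Σ(r_i+r_j)·cross = 11094.8750 → first moment M = |Σ|/6 = 1849.1458
R_c = M/A = 1849.1458/234.1250 = 7.8981 mm
θ = 217° = 3.787364 rad
V = θ·R_c·A = 3.787364·7.8981·234.1250 = 7003.389 mm³

Volume = 7003.389 mm³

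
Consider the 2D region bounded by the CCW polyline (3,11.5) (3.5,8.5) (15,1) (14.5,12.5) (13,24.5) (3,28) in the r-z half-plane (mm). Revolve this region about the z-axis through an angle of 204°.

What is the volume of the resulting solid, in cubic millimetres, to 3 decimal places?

Profile (r,z), 6 vertices: (3,11.5) (3.5,8.5) (15,1) (14.5,12.5) (13,24.5) (3,28)
edge 0: (3,11.5)→(3.5,8.5)  cross = 3·8.5 − 3.5·11.5 = -14.7500; (r_i+r_j)·cross = 6.5·-14.7500 = -95.8750
edge 1: (3.5,8.5)→(15,1)  cross = 3.5·1 − 15·8.5 = -124.0000; (r_i+r_j)·cross = 18.5·-124.0000 = -2294.0000
edge 2: (15,1)→(14.5,12.5)  cross = 15·12.5 − 14.5·1 = 173.0000; (r_i+r_j)·cross = 29.5·173.0000 = 5103.5000
edge 3: (14.5,12.5)→(13,24.5)  cross = 14.5·24.5 − 13·12.5 = 192.7500; (r_i+r_j)·cross = 27.5·192.7500 = 5300.6250
edge 4: (13,24.5)→(3,28)  cross = 13·28 − 3·24.5 = 290.5000; (r_i+r_j)·cross = 16·290.5000 = 4648.0000
edge 5: (3,28)→(3,11.5)  cross = 3·11.5 − 3·28 = -49.5000; (r_i+r_j)·cross = 6·-49.5000 = -297.0000
Σcross = 468.0000 → A = |Σcross|/2 = 234.0000 mm²
Σ(r_i+r_j)·cross = 12365.2500 → first moment M = |Σ|/6 = 2060.8750
R_c = M/A = 2060.8750/234.0000 = 8.8072 mm
θ = 204° = 3.560472 rad
V = θ·R_c·A = 3.560472·8.8072·234.0000 = 7337.687 mm³

Volume = 7337.687 mm³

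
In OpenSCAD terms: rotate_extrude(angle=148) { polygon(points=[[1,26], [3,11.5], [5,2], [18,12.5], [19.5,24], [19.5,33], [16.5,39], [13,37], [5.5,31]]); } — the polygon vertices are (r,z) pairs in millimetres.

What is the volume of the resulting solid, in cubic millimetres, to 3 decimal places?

Volume = 12520.816 mm³

Profile (r,z), 9 vertices: (1,26) (3,11.5) (5,2) (18,12.5) (19.5,24) (19.5,33) (16.5,39) (13,37) (5.5,31)
edge 0: (1,26)→(3,11.5)  cross = 1·11.5 − 3·26 = -66.5000; (r_i+r_j)·cross = 4·-66.5000 = -266.0000
edge 1: (3,11.5)→(5,2)  cross = 3·2 − 5·11.5 = -51.5000; (r_i+r_j)·cross = 8·-51.5000 = -412.0000
edge 2: (5,2)→(18,12.5)  cross = 5·12.5 − 18·2 = 26.5000; (r_i+r_j)·cross = 23·26.5000 = 609.5000
edge 3: (18,12.5)→(19.5,24)  cross = 18·24 − 19.5·12.5 = 188.2500; (r_i+r_j)·cross = 37.5·188.2500 = 7059.3750
edge 4: (19.5,24)→(19.5,33)  cross = 19.5·33 − 19.5·24 = 175.5000; (r_i+r_j)·cross = 39·175.5000 = 6844.5000
edge 5: (19.5,33)→(16.5,39)  cross = 19.5·39 − 16.5·33 = 216.0000; (r_i+r_j)·cross = 36·216.0000 = 7776.0000
edge 6: (16.5,39)→(13,37)  cross = 16.5·37 − 13·39 = 103.5000; (r_i+r_j)·cross = 29.5·103.5000 = 3053.2500
edge 7: (13,37)→(5.5,31)  cross = 13·31 − 5.5·37 = 199.5000; (r_i+r_j)·cross = 18.5·199.5000 = 3690.7500
edge 8: (5.5,31)→(1,26)  cross = 5.5·26 − 1·31 = 112.0000; (r_i+r_j)·cross = 6.5·112.0000 = 728.0000
Σcross = 903.2500 → A = |Σcross|/2 = 451.6250 mm²
Σ(r_i+r_j)·cross = 29083.3750 → first moment M = |Σ|/6 = 4847.2292
R_c = M/A = 4847.2292/451.6250 = 10.7329 mm
θ = 148° = 2.583087 rad
V = θ·R_c·A = 2.583087·10.7329·451.6250 = 12520.816 mm³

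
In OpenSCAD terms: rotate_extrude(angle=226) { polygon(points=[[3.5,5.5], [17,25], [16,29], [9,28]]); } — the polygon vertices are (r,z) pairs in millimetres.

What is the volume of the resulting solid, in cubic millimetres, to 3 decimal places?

Volume = 4611.548 mm³

Profile (r,z), 4 vertices: (3.5,5.5) (17,25) (16,29) (9,28)
edge 0: (3.5,5.5)→(17,25)  cross = 3.5·25 − 17·5.5 = -6.0000; (r_i+r_j)·cross = 20.5·-6.0000 = -123.0000
edge 1: (17,25)→(16,29)  cross = 17·29 − 16·25 = 93.0000; (r_i+r_j)·cross = 33·93.0000 = 3069.0000
edge 2: (16,29)→(9,28)  cross = 16·28 − 9·29 = 187.0000; (r_i+r_j)·cross = 25·187.0000 = 4675.0000
edge 3: (9,28)→(3.5,5.5)  cross = 9·5.5 − 3.5·28 = -48.5000; (r_i+r_j)·cross = 12.5·-48.5000 = -606.2500
Σcross = 225.5000 → A = |Σcross|/2 = 112.7500 mm²
Σ(r_i+r_j)·cross = 7014.7500 → first moment M = |Σ|/6 = 1169.1250
R_c = M/A = 1169.1250/112.7500 = 10.3692 mm
θ = 226° = 3.944444 rad
V = θ·R_c·A = 3.944444·10.3692·112.7500 = 4611.548 mm³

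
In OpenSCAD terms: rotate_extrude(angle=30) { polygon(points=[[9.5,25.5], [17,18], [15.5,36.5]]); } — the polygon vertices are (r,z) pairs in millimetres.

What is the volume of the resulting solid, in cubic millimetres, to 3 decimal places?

Volume = 467.312 mm³

Profile (r,z), 3 vertices: (9.5,25.5) (17,18) (15.5,36.5)
edge 0: (9.5,25.5)→(17,18)  cross = 9.5·18 − 17·25.5 = -262.5000; (r_i+r_j)·cross = 26.5·-262.5000 = -6956.2500
edge 1: (17,18)→(15.5,36.5)  cross = 17·36.5 − 15.5·18 = 341.5000; (r_i+r_j)·cross = 32.5·341.5000 = 11098.7500
edge 2: (15.5,36.5)→(9.5,25.5)  cross = 15.5·25.5 − 9.5·36.5 = 48.5000; (r_i+r_j)·cross = 25·48.5000 = 1212.5000
Σcross = 127.5000 → A = |Σcross|/2 = 63.7500 mm²
Σ(r_i+r_j)·cross = 5355.0000 → first moment M = |Σ|/6 = 892.5000
R_c = M/A = 892.5000/63.7500 = 14.0000 mm
θ = 30° = 0.523599 rad
V = θ·R_c·A = 0.523599·14.0000·63.7500 = 467.312 mm³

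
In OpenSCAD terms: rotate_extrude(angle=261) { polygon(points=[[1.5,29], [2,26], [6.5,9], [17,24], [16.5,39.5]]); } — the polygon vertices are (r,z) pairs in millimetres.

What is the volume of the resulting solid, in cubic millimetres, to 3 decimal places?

Volume = 11765.035 mm³

Profile (r,z), 5 vertices: (1.5,29) (2,26) (6.5,9) (17,24) (16.5,39.5)
edge 0: (1.5,29)→(2,26)  cross = 1.5·26 − 2·29 = -19.0000; (r_i+r_j)·cross = 3.5·-19.0000 = -66.5000
edge 1: (2,26)→(6.5,9)  cross = 2·9 − 6.5·26 = -151.0000; (r_i+r_j)·cross = 8.5·-151.0000 = -1283.5000
edge 2: (6.5,9)→(17,24)  cross = 6.5·24 − 17·9 = 3.0000; (r_i+r_j)·cross = 23.5·3.0000 = 70.5000
edge 3: (17,24)→(16.5,39.5)  cross = 17·39.5 − 16.5·24 = 275.5000; (r_i+r_j)·cross = 33.5·275.5000 = 9229.2500
edge 4: (16.5,39.5)→(1.5,29)  cross = 16.5·29 − 1.5·39.5 = 419.2500; (r_i+r_j)·cross = 18·419.2500 = 7546.5000
Σcross = 527.7500 → A = |Σcross|/2 = 263.8750 mm²
Σ(r_i+r_j)·cross = 15496.2500 → first moment M = |Σ|/6 = 2582.7083
R_c = M/A = 2582.7083/263.8750 = 9.7876 mm
θ = 261° = 4.555309 rad
V = θ·R_c·A = 4.555309·9.7876·263.8750 = 11765.035 mm³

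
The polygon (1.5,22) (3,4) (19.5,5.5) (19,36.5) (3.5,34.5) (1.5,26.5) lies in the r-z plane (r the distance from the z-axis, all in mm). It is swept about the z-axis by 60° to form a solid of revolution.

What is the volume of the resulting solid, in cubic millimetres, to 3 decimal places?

Volume = 5896.508 mm³

Profile (r,z), 6 vertices: (1.5,22) (3,4) (19.5,5.5) (19,36.5) (3.5,34.5) (1.5,26.5)
edge 0: (1.5,22)→(3,4)  cross = 1.5·4 − 3·22 = -60.0000; (r_i+r_j)·cross = 4.5·-60.0000 = -270.0000
edge 1: (3,4)→(19.5,5.5)  cross = 3·5.5 − 19.5·4 = -61.5000; (r_i+r_j)·cross = 22.5·-61.5000 = -1383.7500
edge 2: (19.5,5.5)→(19,36.5)  cross = 19.5·36.5 − 19·5.5 = 607.2500; (r_i+r_j)·cross = 38.5·607.2500 = 23379.1250
edge 3: (19,36.5)→(3.5,34.5)  cross = 19·34.5 − 3.5·36.5 = 527.7500; (r_i+r_j)·cross = 22.5·527.7500 = 11874.3750
edge 4: (3.5,34.5)→(1.5,26.5)  cross = 3.5·26.5 − 1.5·34.5 = 41.0000; (r_i+r_j)·cross = 5·41.0000 = 205.0000
edge 5: (1.5,26.5)→(1.5,22)  cross = 1.5·22 − 1.5·26.5 = -6.7500; (r_i+r_j)·cross = 3·-6.7500 = -20.2500
Σcross = 1047.7500 → A = |Σcross|/2 = 523.8750 mm²
Σ(r_i+r_j)·cross = 33784.5000 → first moment M = |Σ|/6 = 5630.7500
R_c = M/A = 5630.7500/523.8750 = 10.7483 mm
θ = 60° = 1.047198 rad
V = θ·R_c·A = 1.047198·10.7483·523.8750 = 5896.508 mm³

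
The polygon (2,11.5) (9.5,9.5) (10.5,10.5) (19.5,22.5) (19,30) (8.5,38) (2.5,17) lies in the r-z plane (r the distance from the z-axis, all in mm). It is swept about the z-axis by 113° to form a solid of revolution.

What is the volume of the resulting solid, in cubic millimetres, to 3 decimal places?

Profile (r,z), 7 vertices: (2,11.5) (9.5,9.5) (10.5,10.5) (19.5,22.5) (19,30) (8.5,38) (2.5,17)
edge 0: (2,11.5)→(9.5,9.5)  cross = 2·9.5 − 9.5·11.5 = -90.2500; (r_i+r_j)·cross = 11.5·-90.2500 = -1037.8750
edge 1: (9.5,9.5)→(10.5,10.5)  cross = 9.5·10.5 − 10.5·9.5 = 0.0000; (r_i+r_j)·cross = 20·0.0000 = 0.0000
edge 2: (10.5,10.5)→(19.5,22.5)  cross = 10.5·22.5 − 19.5·10.5 = 31.5000; (r_i+r_j)·cross = 30·31.5000 = 945.0000
edge 3: (19.5,22.5)→(19,30)  cross = 19.5·30 − 19·22.5 = 157.5000; (r_i+r_j)·cross = 38.5·157.5000 = 6063.7500
edge 4: (19,30)→(8.5,38)  cross = 19·38 − 8.5·30 = 467.0000; (r_i+r_j)·cross = 27.5·467.0000 = 12842.5000
edge 5: (8.5,38)→(2.5,17)  cross = 8.5·17 − 2.5·38 = 49.5000; (r_i+r_j)·cross = 11·49.5000 = 544.5000
edge 6: (2.5,17)→(2,11.5)  cross = 2.5·11.5 − 2·17 = -5.2500; (r_i+r_j)·cross = 4.5·-5.2500 = -23.6250
Σcross = 610.0000 → A = |Σcross|/2 = 305.0000 mm²
Σ(r_i+r_j)·cross = 19334.2500 → first moment M = |Σ|/6 = 3222.3750
R_c = M/A = 3222.3750/305.0000 = 10.5652 mm
θ = 113° = 1.972222 rad
V = θ·R_c·A = 1.972222·10.5652·305.0000 = 6355.239 mm³

Volume = 6355.239 mm³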